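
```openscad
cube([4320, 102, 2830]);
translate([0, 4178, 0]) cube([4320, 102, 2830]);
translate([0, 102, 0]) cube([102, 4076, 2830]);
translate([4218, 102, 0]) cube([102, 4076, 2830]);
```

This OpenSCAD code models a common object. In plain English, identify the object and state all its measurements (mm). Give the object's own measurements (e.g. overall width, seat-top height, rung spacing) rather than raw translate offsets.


The wall frame of a small rectangular building: four walls, each 2830 mm tall and 102 mm thick, enclosing a footprint 4320 mm (x) by 4280 mm (y) outside-to-outside, with no floor or roof. The front and back walls (the −y and +y sides) span the full width; the two side walls fit between them.


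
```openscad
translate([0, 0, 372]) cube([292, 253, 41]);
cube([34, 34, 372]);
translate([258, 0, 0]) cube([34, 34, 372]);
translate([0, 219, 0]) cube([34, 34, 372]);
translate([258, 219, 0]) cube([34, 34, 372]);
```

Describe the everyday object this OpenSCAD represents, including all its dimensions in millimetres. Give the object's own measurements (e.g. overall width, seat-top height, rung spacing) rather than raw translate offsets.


A four-legged stool. The seat is a 292×253×41 mm slab whose top surface is at z = 413 mm; four square legs, each 34×34 mm in cross-section, run from the floor (z = 0) to the underside of the seat, each flush with a corner of the seat.


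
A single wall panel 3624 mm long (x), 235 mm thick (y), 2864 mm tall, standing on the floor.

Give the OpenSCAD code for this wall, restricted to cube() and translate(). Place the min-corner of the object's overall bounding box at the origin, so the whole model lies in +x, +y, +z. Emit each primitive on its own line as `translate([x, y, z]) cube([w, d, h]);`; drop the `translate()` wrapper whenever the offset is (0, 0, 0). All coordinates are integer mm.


cube([3624, 235, 2864]);


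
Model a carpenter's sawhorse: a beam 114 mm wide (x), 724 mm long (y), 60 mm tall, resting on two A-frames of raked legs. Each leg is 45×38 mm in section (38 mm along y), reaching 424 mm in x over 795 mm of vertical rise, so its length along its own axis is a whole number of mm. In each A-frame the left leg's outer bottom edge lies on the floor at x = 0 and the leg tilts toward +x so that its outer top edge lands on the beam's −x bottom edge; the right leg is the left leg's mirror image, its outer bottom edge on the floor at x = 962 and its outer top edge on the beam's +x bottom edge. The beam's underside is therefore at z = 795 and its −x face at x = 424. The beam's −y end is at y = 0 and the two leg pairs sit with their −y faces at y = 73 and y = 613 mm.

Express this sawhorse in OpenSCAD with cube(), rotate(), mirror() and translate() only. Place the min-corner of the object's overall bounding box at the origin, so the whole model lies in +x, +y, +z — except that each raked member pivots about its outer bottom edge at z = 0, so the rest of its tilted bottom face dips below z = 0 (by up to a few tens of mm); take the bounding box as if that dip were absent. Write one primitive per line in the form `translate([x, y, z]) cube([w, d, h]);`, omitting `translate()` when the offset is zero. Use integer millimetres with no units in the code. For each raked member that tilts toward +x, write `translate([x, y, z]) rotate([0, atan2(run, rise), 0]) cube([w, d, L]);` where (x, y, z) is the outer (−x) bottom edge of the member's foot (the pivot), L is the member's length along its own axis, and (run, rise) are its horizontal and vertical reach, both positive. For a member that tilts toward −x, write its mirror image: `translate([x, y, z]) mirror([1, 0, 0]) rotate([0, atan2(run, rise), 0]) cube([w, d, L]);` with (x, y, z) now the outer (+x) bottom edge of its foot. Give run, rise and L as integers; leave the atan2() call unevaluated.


// leg length = √(424² + 795²) = 901
// right-leg outer foot x = 2·424 + 114 = 962
// beam min-corner = (424, 0, 795)
translate([424, 0, 795]) cube([114, 724, 60]);
translate([0, 73, 0]) rotate([0, atan2(424, 795), 0]) cube([45, 38, 901]);
translate([962, 73, 0]) mirror([1, 0, 0]) rotate([0, atan2(424, 795), 0]) cube([45, 38, 901]);
translate([0, 613, 0]) rotate([0, atan2(424, 795), 0]) cube([45, 38, 901]);
translate([962, 613, 0]) mirror([1, 0, 0]) rotate([0, atan2(424, 795), 0]) cube([45, 38, 901]);


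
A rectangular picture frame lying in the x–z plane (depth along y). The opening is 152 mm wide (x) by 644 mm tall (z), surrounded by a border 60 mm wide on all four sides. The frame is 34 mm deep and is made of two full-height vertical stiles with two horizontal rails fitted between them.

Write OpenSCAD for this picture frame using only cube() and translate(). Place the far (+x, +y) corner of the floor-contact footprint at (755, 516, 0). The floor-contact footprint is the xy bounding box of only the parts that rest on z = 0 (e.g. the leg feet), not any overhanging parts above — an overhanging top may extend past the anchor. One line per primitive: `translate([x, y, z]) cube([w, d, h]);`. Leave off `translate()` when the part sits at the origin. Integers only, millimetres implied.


translate([483, 482, 0]) cube([60, 34, 764]);
translate([695, 482, 0]) cube([60, 34, 764]);
translate([543, 482, 0]) cube([152, 34, 60]);
translate([543, 482, 704]) cube([152, 34, 60]);


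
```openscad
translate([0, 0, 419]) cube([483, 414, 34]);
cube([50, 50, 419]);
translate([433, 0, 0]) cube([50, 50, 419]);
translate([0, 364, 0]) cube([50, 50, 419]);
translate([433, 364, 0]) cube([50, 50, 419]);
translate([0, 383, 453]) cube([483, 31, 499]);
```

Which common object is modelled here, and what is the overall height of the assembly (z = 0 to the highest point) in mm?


A chair. The overall height is 952 mm.

A slab on four corner posts with a tall panel at the back — a chair. The seat slab sits at z = 419 with thickness 34, and the 499 mm backrest starts at the seat top, so the overall height is 419 + 34 + 499 = 952 mm.


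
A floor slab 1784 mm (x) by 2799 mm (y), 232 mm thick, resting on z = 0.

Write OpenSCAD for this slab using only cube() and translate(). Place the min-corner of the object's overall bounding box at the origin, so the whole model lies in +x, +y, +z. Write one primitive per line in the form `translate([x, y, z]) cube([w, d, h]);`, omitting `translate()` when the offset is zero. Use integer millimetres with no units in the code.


cube([1784, 2799, 232]);


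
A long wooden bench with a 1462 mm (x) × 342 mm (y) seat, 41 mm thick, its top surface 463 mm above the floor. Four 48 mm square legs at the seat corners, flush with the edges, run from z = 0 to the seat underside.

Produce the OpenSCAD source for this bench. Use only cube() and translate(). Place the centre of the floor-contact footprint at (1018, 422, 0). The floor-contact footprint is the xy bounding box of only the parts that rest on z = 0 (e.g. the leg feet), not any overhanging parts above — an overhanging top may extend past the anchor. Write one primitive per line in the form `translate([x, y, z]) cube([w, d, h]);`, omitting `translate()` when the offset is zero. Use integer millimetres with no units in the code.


translate([287, 251, 422]) cube([1462, 342, 41]);
translate([287, 251, 0]) cube([48, 48, 422]);
translate([287, 545, 0]) cube([48, 48, 422]);
translate([1701, 251, 0]) cube([48, 48, 422]);
translate([1701, 545, 0]) cube([48, 48, 422]);


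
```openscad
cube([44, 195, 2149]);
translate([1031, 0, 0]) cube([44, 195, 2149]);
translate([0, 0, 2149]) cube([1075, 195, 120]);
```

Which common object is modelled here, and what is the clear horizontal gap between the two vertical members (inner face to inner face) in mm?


A door frame. The clear opening width is 987 mm.

Two 2149 mm tall posts with a header on top — a door frame. The left jamb is 44 mm wide at x = 0; the right jamb starts at x = 1031. The clear opening is 1031 − 44 = 987 mm.


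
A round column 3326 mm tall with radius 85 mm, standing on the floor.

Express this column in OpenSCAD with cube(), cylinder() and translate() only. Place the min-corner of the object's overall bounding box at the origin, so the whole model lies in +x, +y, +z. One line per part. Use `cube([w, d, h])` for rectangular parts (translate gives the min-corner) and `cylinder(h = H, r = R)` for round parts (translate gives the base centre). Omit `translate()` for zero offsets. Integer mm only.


translate([85, 85, 0]) cylinder(h = 3326, r = 85);


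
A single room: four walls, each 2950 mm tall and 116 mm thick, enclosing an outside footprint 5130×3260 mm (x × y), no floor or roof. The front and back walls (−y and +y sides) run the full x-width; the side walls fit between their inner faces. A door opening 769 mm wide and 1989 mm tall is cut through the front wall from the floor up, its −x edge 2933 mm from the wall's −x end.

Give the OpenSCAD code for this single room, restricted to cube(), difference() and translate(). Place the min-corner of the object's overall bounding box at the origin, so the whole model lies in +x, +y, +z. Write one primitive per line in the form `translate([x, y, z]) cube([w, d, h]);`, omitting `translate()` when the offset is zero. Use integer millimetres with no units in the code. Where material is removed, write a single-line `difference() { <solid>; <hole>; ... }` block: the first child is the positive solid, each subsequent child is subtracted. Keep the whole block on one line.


difference() { cube([5130, 116, 2950]); translate([2933, 0, 0]) cube([769, 116, 1989]); }
translate([0, 3144, 0]) cube([5130, 116, 2950]);
translate([0, 116, 0]) cube([116, 3028, 2950]);
translate([5014, 116, 0]) cube([116, 3028, 2950]);


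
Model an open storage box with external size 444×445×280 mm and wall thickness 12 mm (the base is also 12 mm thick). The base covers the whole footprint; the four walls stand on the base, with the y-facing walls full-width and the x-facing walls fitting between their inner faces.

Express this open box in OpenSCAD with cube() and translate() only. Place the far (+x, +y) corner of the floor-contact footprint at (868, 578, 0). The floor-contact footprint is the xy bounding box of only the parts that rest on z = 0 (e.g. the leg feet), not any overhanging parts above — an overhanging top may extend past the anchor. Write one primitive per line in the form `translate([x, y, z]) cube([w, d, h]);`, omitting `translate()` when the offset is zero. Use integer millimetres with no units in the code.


translate([424, 133, 0]) cube([444, 445, 12]);
translate([424, 133, 12]) cube([444, 12, 268]);
translate([424, 566, 12]) cube([444, 12, 268]);
translate([424, 145, 12]) cube([12, 421, 268]);
translate([856, 145, 12]) cube([12, 421, 268]);


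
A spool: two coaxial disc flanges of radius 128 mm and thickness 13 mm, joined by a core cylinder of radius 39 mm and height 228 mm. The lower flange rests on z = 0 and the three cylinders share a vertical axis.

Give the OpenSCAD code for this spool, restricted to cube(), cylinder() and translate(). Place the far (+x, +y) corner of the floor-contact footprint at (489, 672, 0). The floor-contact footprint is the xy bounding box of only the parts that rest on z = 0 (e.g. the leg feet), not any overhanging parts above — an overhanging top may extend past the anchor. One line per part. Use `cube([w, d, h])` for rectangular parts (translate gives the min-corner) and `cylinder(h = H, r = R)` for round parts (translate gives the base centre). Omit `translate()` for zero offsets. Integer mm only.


translate([361, 544, 0]) cylinder(h = 13, r = 128);
translate([361, 544, 13]) cylinder(h = 228, r = 39);
translate([361, 544, 241]) cylinder(h = 13, r = 128);


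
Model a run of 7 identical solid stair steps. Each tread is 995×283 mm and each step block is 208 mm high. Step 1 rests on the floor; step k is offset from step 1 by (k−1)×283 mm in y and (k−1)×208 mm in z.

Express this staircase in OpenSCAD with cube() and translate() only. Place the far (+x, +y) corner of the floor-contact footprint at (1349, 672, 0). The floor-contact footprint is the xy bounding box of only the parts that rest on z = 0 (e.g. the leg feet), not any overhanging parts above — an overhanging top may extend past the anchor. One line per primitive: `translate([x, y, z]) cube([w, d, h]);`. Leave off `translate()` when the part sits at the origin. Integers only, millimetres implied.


translate([354, 389, 0]) cube([995, 283, 208]);
translate([354, 672, 208]) cube([995, 283, 208]);
translate([354, 955, 416]) cube([995, 283, 208]);
translate([354, 1238, 624]) cube([995, 283, 208]);
translate([354, 1521, 832]) cube([995, 283, 208]);
translate([354, 1804, 1040]) cube([995, 283, 208]);
translate([354, 2087, 1248]) cube([995, 283, 208]);


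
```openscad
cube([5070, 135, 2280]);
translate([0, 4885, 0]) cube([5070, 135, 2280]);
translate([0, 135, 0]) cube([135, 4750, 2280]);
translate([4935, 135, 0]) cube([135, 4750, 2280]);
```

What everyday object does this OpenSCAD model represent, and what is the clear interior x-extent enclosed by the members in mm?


A house (or room) frame. The interior width is 4800 mm.

Four 2280 mm walls enclosing a rectangle with no floor or roof — a room or house frame. Outside width is 5070 mm and wall thickness is 135 mm, so the interior width is 5070 − 2 × 135 = 4800 mm.


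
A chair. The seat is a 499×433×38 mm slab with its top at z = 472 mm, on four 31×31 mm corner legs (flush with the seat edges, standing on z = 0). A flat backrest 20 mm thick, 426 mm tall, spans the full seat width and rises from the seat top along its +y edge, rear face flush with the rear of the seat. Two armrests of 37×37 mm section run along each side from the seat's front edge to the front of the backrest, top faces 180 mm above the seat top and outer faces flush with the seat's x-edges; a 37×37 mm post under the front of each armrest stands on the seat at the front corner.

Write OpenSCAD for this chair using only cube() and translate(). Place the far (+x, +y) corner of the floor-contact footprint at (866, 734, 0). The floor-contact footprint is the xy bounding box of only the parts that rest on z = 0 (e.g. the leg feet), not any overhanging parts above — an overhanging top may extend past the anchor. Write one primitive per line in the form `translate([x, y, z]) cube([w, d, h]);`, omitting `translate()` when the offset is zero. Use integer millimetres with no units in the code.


// leg_h = 472 - 38 = 434
// arm post h = 180 - 37 = 143
translate([367, 301, 434]) cube([499, 433, 38]);
translate([367, 301, 0]) cube([31, 31, 434]);
translate([835, 301, 0]) cube([31, 31, 434]);
translate([367, 703, 0]) cube([31, 31, 434]);
translate([835, 703, 0]) cube([31, 31, 434]);
translate([367, 714, 472]) cube([499, 20, 426]);
translate([367, 301, 615]) cube([37, 413, 37]);
translate([829, 301, 615]) cube([37, 413, 37]);
translate([367, 301, 472]) cube([37, 37, 143]);
translate([829, 301, 472]) cube([37, 37, 143]);


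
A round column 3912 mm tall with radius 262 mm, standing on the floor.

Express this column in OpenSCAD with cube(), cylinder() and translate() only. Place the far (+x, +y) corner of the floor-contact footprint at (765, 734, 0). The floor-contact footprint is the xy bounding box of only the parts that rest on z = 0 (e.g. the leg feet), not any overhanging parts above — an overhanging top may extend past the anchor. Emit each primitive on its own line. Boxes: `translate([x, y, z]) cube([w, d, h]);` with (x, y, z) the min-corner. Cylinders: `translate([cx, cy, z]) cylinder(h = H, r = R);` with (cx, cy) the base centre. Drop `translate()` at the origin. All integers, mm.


translate([503, 472, 0]) cylinder(h = 3912, r = 262);


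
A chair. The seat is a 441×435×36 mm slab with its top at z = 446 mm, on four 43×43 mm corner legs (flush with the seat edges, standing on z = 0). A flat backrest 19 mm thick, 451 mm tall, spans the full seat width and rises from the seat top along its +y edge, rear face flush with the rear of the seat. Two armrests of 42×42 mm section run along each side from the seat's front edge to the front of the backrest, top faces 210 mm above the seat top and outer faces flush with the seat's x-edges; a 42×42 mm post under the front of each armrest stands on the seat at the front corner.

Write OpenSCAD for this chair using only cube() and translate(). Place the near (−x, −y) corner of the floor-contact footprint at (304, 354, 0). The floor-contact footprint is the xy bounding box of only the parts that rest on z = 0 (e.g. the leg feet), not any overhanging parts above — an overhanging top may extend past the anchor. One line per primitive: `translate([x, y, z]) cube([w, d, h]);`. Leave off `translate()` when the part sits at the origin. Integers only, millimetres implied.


translate([304, 354, 410]) cube([441, 435, 36]);
translate([304, 354, 0]) cube([43, 43, 410]);
translate([702, 354, 0]) cube([43, 43, 410]);
translate([304, 746, 0]) cube([43, 43, 410]);
translate([702, 746, 0]) cube([43, 43, 410]);
translate([304, 770, 446]) cube([441, 19, 451]);
translate([304, 354, 614]) cube([42, 416, 42]);
translate([703, 354, 614]) cube([42, 416, 42]);
translate([304, 354, 446]) cube([42, 42, 168]);
translate([703, 354, 446]) cube([42, 42, 168]);


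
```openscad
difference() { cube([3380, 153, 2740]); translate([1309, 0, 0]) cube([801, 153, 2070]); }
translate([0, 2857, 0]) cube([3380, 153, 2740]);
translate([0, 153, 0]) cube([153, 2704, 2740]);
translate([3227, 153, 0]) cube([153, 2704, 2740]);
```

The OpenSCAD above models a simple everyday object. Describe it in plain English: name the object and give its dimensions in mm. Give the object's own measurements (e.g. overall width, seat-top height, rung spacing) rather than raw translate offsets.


A single room: four walls, each 2740 mm tall and 153 mm thick, enclosing an outside footprint 3380×3010 mm (x × y), no floor or roof. The front and back walls (−y and +y sides) run the full x-width; the side walls fit between their inner faces. A door opening 801 mm wide and 2070 mm tall is cut through the front wall from the floor up, its −x edge 1309 mm from the wall's −x end.


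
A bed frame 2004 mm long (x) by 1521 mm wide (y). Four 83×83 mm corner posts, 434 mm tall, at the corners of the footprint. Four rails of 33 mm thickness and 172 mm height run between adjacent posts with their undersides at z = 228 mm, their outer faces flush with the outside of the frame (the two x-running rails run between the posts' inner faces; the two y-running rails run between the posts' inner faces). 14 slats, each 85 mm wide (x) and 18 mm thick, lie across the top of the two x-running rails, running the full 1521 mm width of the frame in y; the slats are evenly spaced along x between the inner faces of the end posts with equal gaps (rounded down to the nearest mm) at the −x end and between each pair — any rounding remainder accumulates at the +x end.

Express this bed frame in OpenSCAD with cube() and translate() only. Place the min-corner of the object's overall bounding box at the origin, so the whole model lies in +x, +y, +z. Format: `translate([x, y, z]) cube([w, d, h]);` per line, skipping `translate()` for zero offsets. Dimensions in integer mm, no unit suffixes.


cube([83, 83, 434]);
translate([0, 1438, 0]) cube([83, 83, 434]);
translate([1921, 0, 0]) cube([83, 83, 434]);
translate([1921, 1438, 0]) cube([83, 83, 434]);
translate([83, 0, 228]) cube([1838, 33, 172]);
translate([83, 1488, 228]) cube([1838, 33, 172]);
translate([0, 83, 228]) cube([33, 1355, 172]);
translate([1971, 83, 228]) cube([33, 1355, 172]);
translate([126, 0, 400]) cube([85, 1521, 18]);
translate([254, 0, 400]) cube([85, 1521, 18]);
translate([382, 0, 400]) cube([85, 1521, 18]);
translate([510, 0, 400]) cube([85, 1521, 18]);
translate([638, 0, 400]) cube([85, 1521, 18]);
translate([766, 0, 400]) cube([85, 1521, 18]);
translate([894, 0, 400]) cube([85, 1521, 18]);
translate([1022, 0, 400]) cube([85, 1521, 18]);
translate([1150, 0, 400]) cube([85, 1521, 18]);
translate([1278, 0, 400]) cube([85, 1521, 18]);
translate([1406, 0, 400]) cube([85, 1521, 18]);
translate([1534, 0, 400]) cube([85, 1521, 18]);
translate([1662, 0, 400]) cube([85, 1521, 18]);
translate([1790, 0, 400]) cube([85, 1521, 18]);


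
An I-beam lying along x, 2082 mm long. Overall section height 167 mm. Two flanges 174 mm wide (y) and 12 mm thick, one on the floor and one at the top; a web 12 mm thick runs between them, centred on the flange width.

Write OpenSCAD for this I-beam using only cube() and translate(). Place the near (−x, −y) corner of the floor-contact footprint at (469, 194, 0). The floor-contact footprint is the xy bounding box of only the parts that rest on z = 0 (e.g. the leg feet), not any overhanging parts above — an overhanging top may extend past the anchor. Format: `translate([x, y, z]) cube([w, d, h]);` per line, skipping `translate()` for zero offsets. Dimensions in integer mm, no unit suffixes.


translate([469, 194, 0]) cube([2082, 174, 12]);
translate([469, 275, 12]) cube([2082, 12, 143]);
translate([469, 194, 155]) cube([2082, 174, 12]);


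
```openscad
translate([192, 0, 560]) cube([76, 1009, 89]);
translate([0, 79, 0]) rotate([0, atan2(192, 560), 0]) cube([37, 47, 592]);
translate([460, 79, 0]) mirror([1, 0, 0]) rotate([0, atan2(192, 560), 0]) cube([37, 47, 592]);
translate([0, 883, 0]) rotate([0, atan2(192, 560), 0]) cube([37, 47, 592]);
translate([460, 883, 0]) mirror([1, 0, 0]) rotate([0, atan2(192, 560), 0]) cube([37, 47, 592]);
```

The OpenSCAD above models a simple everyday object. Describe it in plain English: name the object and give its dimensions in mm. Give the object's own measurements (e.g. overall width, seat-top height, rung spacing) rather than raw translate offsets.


A sawhorse. A 76×1009×89 mm beam (x, y, z) sits on two A-frame leg pairs. Each pair is two raked legs of 37×47 mm section (47 mm along y) splaying symmetrically in x. Each leg rises 560 mm vertically over 192 mm of horizontal reach and is 592 mm long along its own axis. Every leg's outer bottom edge rests on the floor and its outer top edge meets a bottom edge of the beam — the left legs (tilting toward +x) meet the beam's −x bottom edge, the right legs (their mirror images, tilting toward −x) meet its +x bottom edge — so the leg tops tuck under the beam, the beam's underside is 560 mm above the floor, and the feet are 460 mm apart outside-to-outside with the beam centred between them. The two leg pairs are set in 79 mm from either end of the beam.


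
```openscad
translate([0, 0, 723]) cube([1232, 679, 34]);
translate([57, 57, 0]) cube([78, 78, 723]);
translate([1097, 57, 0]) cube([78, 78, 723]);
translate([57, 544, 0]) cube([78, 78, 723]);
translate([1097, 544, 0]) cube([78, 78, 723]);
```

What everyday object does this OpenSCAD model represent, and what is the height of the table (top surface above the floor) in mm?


A table. The table height is 757 mm.

A 1232×679×34 slab sits at z = 723 on four 78 mm square posts — a table. The top surface is at 723 + 34 = 757 mm.


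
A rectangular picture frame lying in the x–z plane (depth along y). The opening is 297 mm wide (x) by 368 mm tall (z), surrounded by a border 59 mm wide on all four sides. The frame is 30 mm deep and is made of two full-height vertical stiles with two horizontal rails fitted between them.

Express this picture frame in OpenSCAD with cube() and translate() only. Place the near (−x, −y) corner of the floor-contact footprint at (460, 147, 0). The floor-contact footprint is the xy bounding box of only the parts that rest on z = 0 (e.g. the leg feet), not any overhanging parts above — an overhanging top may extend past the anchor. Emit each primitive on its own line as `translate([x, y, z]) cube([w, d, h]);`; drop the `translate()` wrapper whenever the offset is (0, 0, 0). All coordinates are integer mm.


translate([460, 147, 0]) cube([59, 30, 486]);
translate([816, 147, 0]) cube([59, 30, 486]);
translate([519, 147, 0]) cube([297, 30, 59]);
translate([519, 147, 427]) cube([297, 30, 59]);


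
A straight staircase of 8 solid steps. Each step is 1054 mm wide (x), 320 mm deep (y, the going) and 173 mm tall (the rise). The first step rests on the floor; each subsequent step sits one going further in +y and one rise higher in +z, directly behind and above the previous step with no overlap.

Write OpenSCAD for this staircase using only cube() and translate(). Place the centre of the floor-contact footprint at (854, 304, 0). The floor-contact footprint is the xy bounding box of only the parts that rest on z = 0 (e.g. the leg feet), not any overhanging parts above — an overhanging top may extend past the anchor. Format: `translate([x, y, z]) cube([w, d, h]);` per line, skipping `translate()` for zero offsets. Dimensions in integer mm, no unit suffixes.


translate([327, 144, 0]) cube([1054, 320, 173]);
translate([327, 464, 173]) cube([1054, 320, 173]);
translate([327, 784, 346]) cube([1054, 320, 173]);
translate([327, 1104, 519]) cube([1054, 320, 173]);
translate([327, 1424, 692]) cube([1054, 320, 173]);
translate([327, 1744, 865]) cube([1054, 320, 173]);
translate([327, 2064, 1038]) cube([1054, 320, 173]);
translate([327, 2384, 1211]) cube([1054, 320, 173]);


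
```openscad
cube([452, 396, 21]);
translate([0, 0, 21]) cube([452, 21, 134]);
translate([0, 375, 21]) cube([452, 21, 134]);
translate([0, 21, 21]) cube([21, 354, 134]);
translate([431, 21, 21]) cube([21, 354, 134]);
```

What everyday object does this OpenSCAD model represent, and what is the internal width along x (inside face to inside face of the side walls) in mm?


An open box. The internal width is 410 mm.

A 452×396 base slab with four walls standing on it — an open box. The base is 452 mm wide and the walls are 21 mm thick, so the internal width is 452 − 2 × 21 = 410 mm.


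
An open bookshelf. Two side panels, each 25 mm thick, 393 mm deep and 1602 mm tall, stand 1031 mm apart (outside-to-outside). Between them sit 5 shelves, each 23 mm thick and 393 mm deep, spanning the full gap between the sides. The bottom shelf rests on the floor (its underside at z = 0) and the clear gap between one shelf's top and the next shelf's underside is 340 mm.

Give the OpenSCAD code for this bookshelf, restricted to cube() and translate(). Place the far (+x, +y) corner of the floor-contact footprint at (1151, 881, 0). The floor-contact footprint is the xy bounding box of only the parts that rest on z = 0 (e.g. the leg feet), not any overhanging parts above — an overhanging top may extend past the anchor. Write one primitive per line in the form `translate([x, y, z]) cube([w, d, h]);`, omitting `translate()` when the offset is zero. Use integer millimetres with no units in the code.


translate([120, 488, 0]) cube([25, 393, 1602]);
translate([1126, 488, 0]) cube([25, 393, 1602]);
translate([145, 488, 0]) cube([981, 393, 23]);
translate([145, 488, 363]) cube([981, 393, 23]);
translate([145, 488, 726]) cube([981, 393, 23]);
translate([145, 488, 1089]) cube([981, 393, 23]);
translate([145, 488, 1452]) cube([981, 393, 23]);


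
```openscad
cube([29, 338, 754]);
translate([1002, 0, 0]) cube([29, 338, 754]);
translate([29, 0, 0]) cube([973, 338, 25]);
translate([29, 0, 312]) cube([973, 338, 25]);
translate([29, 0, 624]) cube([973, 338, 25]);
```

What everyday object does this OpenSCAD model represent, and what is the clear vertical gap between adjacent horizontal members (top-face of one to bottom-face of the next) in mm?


A bookshelf. The clear shelf gap is 287 mm.

Two tall side panels with 3 horizontal boards between them — a bookshelf. The first two shelf undersides are at z = 0 and z = 312; with shelf thickness 25, the clear gap is 312 − 0 − 25 = 287 mm.


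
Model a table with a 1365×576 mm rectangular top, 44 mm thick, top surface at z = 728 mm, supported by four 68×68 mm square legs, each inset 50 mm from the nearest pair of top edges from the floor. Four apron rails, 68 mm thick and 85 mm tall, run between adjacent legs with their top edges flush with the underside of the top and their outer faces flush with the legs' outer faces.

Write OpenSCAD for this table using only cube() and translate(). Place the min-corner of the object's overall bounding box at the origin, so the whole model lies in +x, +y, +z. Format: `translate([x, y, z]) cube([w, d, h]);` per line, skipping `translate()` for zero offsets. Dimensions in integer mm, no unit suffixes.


translate([0, 0, 684]) cube([1365, 576, 44]);
translate([50, 50, 0]) cube([68, 68, 684]);
translate([1247, 50, 0]) cube([68, 68, 684]);
translate([50, 458, 0]) cube([68, 68, 684]);
translate([1247, 458, 0]) cube([68, 68, 684]);
translate([118, 50, 599]) cube([1129, 68, 85]);
translate([118, 458, 599]) cube([1129, 68, 85]);
translate([50, 118, 599]) cube([68, 340, 85]);
translate([1247, 118, 599]) cube([68, 340, 85]);


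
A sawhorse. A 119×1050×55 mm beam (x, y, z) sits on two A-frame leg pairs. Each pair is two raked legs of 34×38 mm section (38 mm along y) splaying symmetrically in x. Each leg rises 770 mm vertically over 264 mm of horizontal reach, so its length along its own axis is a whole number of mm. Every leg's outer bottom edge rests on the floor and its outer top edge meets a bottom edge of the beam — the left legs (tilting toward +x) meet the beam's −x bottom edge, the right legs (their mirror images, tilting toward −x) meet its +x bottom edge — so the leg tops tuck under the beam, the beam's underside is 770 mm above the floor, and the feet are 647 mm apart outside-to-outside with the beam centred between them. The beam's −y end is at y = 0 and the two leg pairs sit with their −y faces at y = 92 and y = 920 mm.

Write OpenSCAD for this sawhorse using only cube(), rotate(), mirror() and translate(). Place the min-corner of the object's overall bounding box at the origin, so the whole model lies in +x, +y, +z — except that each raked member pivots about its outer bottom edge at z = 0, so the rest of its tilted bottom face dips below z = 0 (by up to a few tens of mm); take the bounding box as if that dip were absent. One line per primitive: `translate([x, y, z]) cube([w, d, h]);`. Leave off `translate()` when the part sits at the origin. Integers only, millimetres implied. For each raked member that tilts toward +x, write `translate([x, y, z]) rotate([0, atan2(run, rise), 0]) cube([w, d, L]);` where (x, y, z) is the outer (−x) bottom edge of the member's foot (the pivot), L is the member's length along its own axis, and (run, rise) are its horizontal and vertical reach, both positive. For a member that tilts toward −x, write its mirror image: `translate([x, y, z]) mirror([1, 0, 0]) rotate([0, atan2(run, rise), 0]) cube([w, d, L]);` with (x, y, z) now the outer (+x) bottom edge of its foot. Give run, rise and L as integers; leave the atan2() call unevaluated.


translate([264, 0, 770]) cube([119, 1050, 55]);
translate([0, 92, 0]) rotate([0, atan2(264, 770), 0]) cube([34, 38, 814]);
translate([647, 92, 0]) mirror([1, 0, 0]) rotate([0, atan2(264, 770), 0]) cube([34, 38, 814]);
translate([0, 920, 0]) rotate([0, atan2(264, 770), 0]) cube([34, 38, 814]);
translate([647, 920, 0]) mirror([1, 0, 0]) rotate([0, atan2(264, 770), 0]) cube([34, 38, 814]);


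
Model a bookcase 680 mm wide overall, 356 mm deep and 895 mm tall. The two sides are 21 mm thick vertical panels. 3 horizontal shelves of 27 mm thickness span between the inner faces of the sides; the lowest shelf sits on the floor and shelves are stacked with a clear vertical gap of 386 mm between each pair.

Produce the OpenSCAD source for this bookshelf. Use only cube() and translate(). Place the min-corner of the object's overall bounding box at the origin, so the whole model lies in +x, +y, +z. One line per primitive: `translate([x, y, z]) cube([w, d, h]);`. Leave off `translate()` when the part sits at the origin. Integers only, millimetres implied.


cube([21, 356, 895]);
translate([659, 0, 0]) cube([21, 356, 895]);
translate([21, 0, 0]) cube([638, 356, 27]);
translate([21, 0, 413]) cube([638, 356, 27]);
translate([21, 0, 826]) cube([638, 356, 27]);


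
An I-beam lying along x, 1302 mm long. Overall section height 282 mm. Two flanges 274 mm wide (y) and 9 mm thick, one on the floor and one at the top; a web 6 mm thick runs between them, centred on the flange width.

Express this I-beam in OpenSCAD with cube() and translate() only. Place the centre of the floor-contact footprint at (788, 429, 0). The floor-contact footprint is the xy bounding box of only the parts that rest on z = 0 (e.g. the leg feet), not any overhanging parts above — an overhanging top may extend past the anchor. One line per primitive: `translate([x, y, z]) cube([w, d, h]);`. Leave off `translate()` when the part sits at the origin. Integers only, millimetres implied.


translate([137, 292, 0]) cube([1302, 274, 9]);
translate([137, 426, 9]) cube([1302, 6, 264]);
translate([137, 292, 273]) cube([1302, 274, 9]);


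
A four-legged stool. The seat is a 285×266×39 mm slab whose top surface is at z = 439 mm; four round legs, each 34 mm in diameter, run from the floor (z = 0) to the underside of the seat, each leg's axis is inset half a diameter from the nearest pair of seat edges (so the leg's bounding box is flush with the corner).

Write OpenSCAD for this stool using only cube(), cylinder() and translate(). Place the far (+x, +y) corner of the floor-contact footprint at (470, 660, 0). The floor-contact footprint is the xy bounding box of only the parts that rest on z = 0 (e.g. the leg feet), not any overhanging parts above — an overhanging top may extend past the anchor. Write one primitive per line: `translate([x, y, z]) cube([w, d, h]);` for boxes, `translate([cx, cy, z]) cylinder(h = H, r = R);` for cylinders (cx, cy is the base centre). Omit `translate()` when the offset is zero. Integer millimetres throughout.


translate([185, 394, 400]) cube([285, 266, 39]);
translate([202, 411, 0]) cylinder(h = 400, r = 17);
translate([453, 411, 0]) cylinder(h = 400, r = 17);
translate([202, 643, 0]) cylinder(h = 400, r = 17);
translate([453, 643, 0]) cylinder(h = 400, r = 17);


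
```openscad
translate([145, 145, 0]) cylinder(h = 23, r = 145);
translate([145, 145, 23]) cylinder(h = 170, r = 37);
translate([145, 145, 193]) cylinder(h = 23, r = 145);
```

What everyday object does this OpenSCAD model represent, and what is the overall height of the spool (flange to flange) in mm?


A spool. The overall height is 216 mm.

Three coaxial cylinders, large–small–large — a spool. Two 23 mm flanges and a 170 mm core give 23 + 170 + 23 = 216 mm.


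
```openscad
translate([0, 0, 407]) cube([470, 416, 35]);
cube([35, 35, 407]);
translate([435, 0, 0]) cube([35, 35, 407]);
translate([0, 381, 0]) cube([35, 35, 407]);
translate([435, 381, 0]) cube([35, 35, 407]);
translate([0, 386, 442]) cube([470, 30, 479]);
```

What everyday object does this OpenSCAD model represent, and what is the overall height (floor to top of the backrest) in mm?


A chair. The overall height is 921 mm.

A slab on four corner posts with a tall panel at the back — a chair. The seat slab sits at z = 407 with thickness 35, and the 479 mm backrest starts at the seat top, so the overall height is 407 + 35 + 479 = 921 mm.


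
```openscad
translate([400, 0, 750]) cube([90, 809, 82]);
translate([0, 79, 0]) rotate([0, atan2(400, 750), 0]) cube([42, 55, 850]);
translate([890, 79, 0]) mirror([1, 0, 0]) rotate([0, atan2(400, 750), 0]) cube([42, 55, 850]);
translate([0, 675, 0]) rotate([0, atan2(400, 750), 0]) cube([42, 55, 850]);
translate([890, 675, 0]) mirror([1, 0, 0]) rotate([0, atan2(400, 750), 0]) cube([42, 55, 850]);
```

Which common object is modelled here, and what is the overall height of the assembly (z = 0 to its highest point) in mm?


A sawhorse. The overall height is 832 mm.

A beam across two mirrored pairs of raked legs — a sawhorse. The beam's underside is at z = 750 (matching the legs' vertical rise in atan2(400, 750)) and the beam is 82 mm tall, so its top is at 750 + 82 = 832 mm. The raked legs top out at the beam's underside, so that is the highest point.


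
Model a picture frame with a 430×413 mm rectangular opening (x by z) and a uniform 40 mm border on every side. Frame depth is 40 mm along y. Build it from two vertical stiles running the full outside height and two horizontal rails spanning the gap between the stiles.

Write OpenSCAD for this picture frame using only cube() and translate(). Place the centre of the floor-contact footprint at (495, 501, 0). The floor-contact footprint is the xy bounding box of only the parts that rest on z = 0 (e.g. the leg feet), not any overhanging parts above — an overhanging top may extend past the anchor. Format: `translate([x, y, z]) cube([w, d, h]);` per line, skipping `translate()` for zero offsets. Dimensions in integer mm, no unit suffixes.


translate([240, 481, 0]) cube([40, 40, 493]);
translate([710, 481, 0]) cube([40, 40, 493]);
translate([280, 481, 0]) cube([430, 40, 40]);
translate([280, 481, 453]) cube([430, 40, 40]);


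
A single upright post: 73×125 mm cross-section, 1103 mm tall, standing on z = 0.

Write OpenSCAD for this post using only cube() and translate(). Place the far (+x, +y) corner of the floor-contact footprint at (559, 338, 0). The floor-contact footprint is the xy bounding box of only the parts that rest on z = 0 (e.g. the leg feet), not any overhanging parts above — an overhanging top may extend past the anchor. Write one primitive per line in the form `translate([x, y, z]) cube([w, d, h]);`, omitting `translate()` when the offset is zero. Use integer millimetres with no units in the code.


translate([486, 213, 0]) cube([73, 125, 1103]);


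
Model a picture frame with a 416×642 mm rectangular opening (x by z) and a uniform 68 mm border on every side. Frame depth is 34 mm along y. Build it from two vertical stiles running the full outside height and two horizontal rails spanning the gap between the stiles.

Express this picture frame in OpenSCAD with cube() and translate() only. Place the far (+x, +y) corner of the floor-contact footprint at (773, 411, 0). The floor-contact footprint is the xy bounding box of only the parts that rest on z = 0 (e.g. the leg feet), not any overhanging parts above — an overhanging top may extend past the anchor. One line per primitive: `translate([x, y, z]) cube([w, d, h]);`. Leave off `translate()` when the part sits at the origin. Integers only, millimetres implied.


translate([221, 377, 0]) cube([68, 34, 778]);
translate([705, 377, 0]) cube([68, 34, 778]);
translate([289, 377, 0]) cube([416, 34, 68]);
translate([289, 377, 710]) cube([416, 34, 68]);


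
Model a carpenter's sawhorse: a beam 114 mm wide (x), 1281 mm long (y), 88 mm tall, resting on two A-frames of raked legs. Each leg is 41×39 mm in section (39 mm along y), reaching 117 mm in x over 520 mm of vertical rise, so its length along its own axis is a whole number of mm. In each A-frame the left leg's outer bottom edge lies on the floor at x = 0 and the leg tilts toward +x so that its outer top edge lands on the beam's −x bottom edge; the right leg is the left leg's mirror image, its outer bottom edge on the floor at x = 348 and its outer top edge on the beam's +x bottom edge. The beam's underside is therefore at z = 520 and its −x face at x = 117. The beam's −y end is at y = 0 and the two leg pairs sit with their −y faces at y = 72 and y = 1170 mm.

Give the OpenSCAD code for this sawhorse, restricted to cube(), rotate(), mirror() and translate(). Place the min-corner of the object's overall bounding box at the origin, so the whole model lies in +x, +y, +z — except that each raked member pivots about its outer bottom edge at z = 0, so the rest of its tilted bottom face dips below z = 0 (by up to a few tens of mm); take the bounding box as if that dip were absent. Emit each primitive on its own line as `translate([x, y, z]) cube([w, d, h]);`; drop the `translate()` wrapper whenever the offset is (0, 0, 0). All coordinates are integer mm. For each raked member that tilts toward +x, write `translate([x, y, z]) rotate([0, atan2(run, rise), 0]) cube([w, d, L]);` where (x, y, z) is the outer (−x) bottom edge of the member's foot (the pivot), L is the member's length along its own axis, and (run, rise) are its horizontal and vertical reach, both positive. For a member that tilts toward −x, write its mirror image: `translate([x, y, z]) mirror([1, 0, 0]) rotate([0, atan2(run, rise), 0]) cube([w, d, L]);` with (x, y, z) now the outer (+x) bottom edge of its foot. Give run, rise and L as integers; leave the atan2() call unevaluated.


// leg length = √(117² + 520²) = 533
// right-leg outer foot x = 2·117 + 114 = 348
// beam min-corner = (117, 0, 520)
translate([117, 0, 520]) cube([114, 1281, 88]);
translate([0, 72, 0]) rotate([0, atan2(117, 520), 0]) cube([41, 39, 533]);
translate([348, 72, 0]) mirror([1, 0, 0]) rotate([0, atan2(117, 520), 0]) cube([41, 39, 533]);
translate([0, 1170, 0]) rotate([0, atan2(117, 520), 0]) cube([41, 39, 533]);
translate([348, 1170, 0]) mirror([1, 0, 0]) rotate([0, atan2(117, 520), 0]) cube([41, 39, 533]);
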